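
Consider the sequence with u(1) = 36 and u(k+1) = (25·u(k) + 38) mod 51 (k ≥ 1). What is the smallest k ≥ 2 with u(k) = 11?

Computing terms: u(1) = 36, u(2) = 20, u(3) = 28, u(4) = 24, u(5) = 26, u(6) = 25, u(7) = 0, u(8) = 38, u(9) = 19, u(10) = 3, u(11) = 11, u(12) = 7, u(13) = 9, u(14) = 8, u(15) = 34, u(16) = 21, u(17) = 2, u(18) = 37, u(19) = 45, u(20) = 41, u(21) = 43, u(22) = 42, u(23) = 17, u(24) = 4, u(25) = 36.
Since u(25) = u(1) = 36, the sequence is periodic with period 24.
The value 11 first appears (with k ≥ 2) at u(11).

11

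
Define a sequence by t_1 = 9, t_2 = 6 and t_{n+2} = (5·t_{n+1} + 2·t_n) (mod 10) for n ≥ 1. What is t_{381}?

6

t_1 = 9, t_2 = 6, t_3 = 8, t_4 = 2, t_5 = 6, t_6 = 4, t_7 = 2, t_8 = 8, t_9 = 4, t_{10} = 6, t_{11} = 8.
Since (t_{10}, t_{11}) = (t_2, t_3) = (6, 8) (two consecutive terms determine the rest), the sequence is eventually periodic: after a pre-period of length 1 it cycles with period 8.
For n ≥ 2, t_n depends only on (n - 2) mod 8. (381 - 2) mod 8 = 3, so t_{381} = t_5 = 6.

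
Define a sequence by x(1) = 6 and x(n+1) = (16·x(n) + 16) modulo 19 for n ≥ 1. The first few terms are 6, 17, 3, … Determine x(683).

0

Computing terms: x(1) = 6, x(2) = 17, x(3) = 3, x(4) = 7, x(5) = 14, x(6) = 12, x(7) = 18, x(8) = 0, x(9) = 16, x(10) = 6.
The sequence repeats with period 9.
(683 - 1) mod 9 = 7, so x(683) = x(8) = 0.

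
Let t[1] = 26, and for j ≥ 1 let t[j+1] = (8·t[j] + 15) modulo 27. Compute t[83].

8

t[1] = 26, t[2] = 7, t[3] = 17, t[4] = 16, t[5] = 8, t[6] = 25, t[7] = 26.
The sequence repeats with period 6.
(83 - 1) mod 6 = 4, so t[83] = t[5] = 8.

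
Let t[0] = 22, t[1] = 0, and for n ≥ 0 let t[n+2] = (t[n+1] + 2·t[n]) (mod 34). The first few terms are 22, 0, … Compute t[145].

0

Computing terms: t[0] = 22, t[1] = 0, t[2] = 10, t[3] = 10, t[4] = 30, t[5] = 16, t[6] = 8, t[7] = 6, t[8] = 22, t[9] = 0.
The sequence repeats with period 8.
(145 - 0) mod 8 = 1, so t[145] = t[1] = 0.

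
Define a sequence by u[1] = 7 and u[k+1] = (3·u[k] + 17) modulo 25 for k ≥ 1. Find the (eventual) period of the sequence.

20

Computing terms: u[1] = 7, u[2] = 13, u[3] = 6, u[4] = 10, u[5] = 22, u[6] = 8, u[7] = 16, u[8] = 15, u[9] = 12, u[10] = 3, u[11] = 1, u[12] = 20, u[13] = 2, u[14] = 23, u[15] = 11, u[16] = 0, u[17] = 17, u[18] = 18, u[19] = 21, u[20] = 5, u[21] = 7.
The sequence repeats with period 20.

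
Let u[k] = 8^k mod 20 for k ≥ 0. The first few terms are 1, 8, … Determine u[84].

Listing terms: u[0] = 1, u[1] = 8, u[2] = 4, u[3] = 12, u[4] = 16, u[5] = 8.
Since u[5] = u[1] = 8, the sequence is eventually periodic: after a pre-period of length 1 it cycles with period 4.
For k ≥ 1, u[k] depends only on (k - 1) mod 4. (84 - 1) mod 4 = 3, so u[84] = u[4] = 16.

16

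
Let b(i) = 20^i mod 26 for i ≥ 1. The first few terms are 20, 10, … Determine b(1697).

Computing terms: b(1) = 20, b(2) = 10, b(3) = 18, b(4) = 22, b(5) = 24, b(6) = 12, b(7) = 6, b(8) = 16, b(9) = 8, b(10) = 4, b(11) = 2, b(12) = 14, b(13) = 20.
The sequence repeats with period 12.
(1697 - 1) mod 12 = 4, so b(1697) = b(5) = 24.

24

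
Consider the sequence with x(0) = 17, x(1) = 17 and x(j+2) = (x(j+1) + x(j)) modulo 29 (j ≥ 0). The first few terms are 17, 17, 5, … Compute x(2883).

0

We have x(0) = 17, x(1) = 17, x(2) = 5, x(3) = 22, x(4) = 27, x(5) = 20, x(6) = 18, x(7) = 9, x(8) = 27, x(9) = 7, x(10) = 5, x(11) = 12, x(12) = 17, x(13) = 0, x(14) = 17, x(15) = 17.
The sequence repeats with period 14.
(2883 - 0) mod 14 = 13, so x(2883) = x(13) = 0.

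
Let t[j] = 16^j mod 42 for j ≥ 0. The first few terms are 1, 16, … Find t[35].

Computing terms: t[0] = 1,  t[1] = 16,  t[2] = 4,  t[3] = 22,  t[4] = 16.
Since t[4] = t[1] = 16, the sequence is eventually periodic: after a pre-period of length 1 it cycles with period 3.
For j ≥ 1, t[j] depends only on (j - 1) mod 3. (35 - 1) mod 3 = 1, so t[35] = t[2] = 4.

4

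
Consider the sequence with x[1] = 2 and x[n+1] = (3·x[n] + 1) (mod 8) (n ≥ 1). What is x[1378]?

x[1] = 2, x[2] = 7, x[3] = 6, x[4] = 3, x[5] = 2.
The sequence repeats with period 4.
(1378 - 1) mod 4 = 1, so x[1378] = x[2] = 7.

7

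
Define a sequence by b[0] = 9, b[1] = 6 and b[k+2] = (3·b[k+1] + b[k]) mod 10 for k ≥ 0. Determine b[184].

8

b[0] = 9; b[1] = 6; b[2] = 7; b[3] = 7; b[4] = 8; b[5] = 1; b[6] = 1; b[7] = 4; b[8] = 3; b[9] = 3; b[10] = 2; b[11] = 9; b[12] = 9; b[13] = 6.
The sequence repeats with period 12.
So b[184] = b[0 + ((184-0) mod 12)] = b[4] = 8.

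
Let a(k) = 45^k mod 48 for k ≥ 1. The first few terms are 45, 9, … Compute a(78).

a(1) = 45; a(2) = 9; a(3) = 21; a(4) = 33; a(5) = 45.
Since a(5) = a(1) = 45, the sequence is periodic with period 4.
(78 - 1) mod 4 = 1, so a(78) = a(2) = 9.

9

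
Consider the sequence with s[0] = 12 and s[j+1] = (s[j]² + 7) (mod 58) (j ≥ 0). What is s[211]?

35

We have s[0] = 12; s[1] = 35; s[2] = 14; s[3] = 29; s[4] = 36; s[5] = 27; s[6] = 40; s[7] = 41; s[8] = 6; s[9] = 43; s[10] = 0; s[11] = 7; s[12] = 56; s[13] = 11; s[14] = 12.
The sequence repeats with period 14.
(211 - 0) mod 14 = 1, so s[211] = s[1] = 35.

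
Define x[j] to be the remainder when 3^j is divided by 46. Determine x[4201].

31

Computing terms: x[0] = 1,  x[1] = 3,  x[2] = 9,  x[3] = 27,  x[4] = 35,  x[5] = 13,  x[6] = 39,  x[7] = 25,  x[8] = 29,  x[9] = 41,  x[10] = 31,  x[11] = 1.
The sequence repeats with period 11.
So x[4201] = x[0 + ((4201-0) mod 11)] = x[10] = 31.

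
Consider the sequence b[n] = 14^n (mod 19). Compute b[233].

15

Listing terms: b[0] = 1, b[1] = 14, b[2] = 6, b[3] = 8, b[4] = 17, b[5] = 10, b[6] = 7, b[7] = 3, b[8] = 4, b[9] = 18, b[10] = 5, b[11] = 13, b[12] = 11, b[13] = 2, b[14] = 9, b[15] = 12, b[16] = 16, b[17] = 15, b[18] = 1.
Since b[18] = b[0] = 1, the sequence is periodic with period 18.
(233 - 0) mod 18 = 17, so b[233] = b[17] = 15.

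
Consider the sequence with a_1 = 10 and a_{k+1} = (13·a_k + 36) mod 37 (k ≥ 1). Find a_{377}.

Computing terms: a_1 = 10, a_2 = 18, a_3 = 11, a_4 = 31, a_5 = 32, a_6 = 8, a_7 = 29, a_8 = 6, a_9 = 3, a_{10} = 1, a_{11} = 12, a_{12} = 7, a_{13} = 16, a_{14} = 22, a_{15} = 26, a_{16} = 4, a_{17} = 14, a_{18} = 33, a_{19} = 21, a_{20} = 13, a_{21} = 20, a_{22} = 0, a_{23} = 36, a_{24} = 23, a_{25} = 2, a_{26} = 25, a_{27} = 28, a_{28} = 30, a_{29} = 19, a_{30} = 24, a_{31} = 15, a_{32} = 9, a_{33} = 5, a_{34} = 27, a_{35} = 17, a_{36} = 35, a_{37} = 10.
Since a_{37} = a_1 = 10, the sequence is periodic with period 36.
(377 - 1) mod 36 = 16, so a_{377} = a_{17} = 14.

14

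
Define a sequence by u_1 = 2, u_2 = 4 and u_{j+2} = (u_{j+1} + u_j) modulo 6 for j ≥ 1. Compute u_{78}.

Computing terms: u_1 = 2,  u_2 = 4,  u_3 = 0,  u_4 = 4,  u_5 = 4,  u_6 = 2,  u_7 = 0,  u_8 = 2,  u_9 = 2,  u_{10} = 4.
The sequence repeats with period 8.
So u_{78} = u_{1 + ((78-1) mod 8)} = u_6 = 2.

2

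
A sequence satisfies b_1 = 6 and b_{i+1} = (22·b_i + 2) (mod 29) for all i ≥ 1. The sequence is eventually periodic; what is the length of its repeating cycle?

b_1 = 6, b_2 = 18, b_3 = 21, b_4 = 0, b_5 = 2, b_6 = 17, b_7 = 28, b_8 = 9, b_9 = 26, b_{10} = 23, b_{11} = 15, b_{12} = 13, b_{13} = 27, b_{14} = 16, b_{15} = 6.
Since b_{15} = b_1 = 6, the sequence is periodic with period 14.

14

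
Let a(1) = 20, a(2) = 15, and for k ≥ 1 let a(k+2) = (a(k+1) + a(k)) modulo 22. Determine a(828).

a(1) = 20,  a(2) = 15,  a(3) = 13,  a(4) = 6,  a(5) = 19,  a(6) = 3,  a(7) = 0,  a(8) = 3,  a(9) = 3,  a(10) = 6,  a(11) = 9,  a(12) = 15,  a(13) = 2,  a(14) = 17,  a(15) = 19,  a(16) = 14,  a(17) = 11,  a(18) = 3,  a(19) = 14,  a(20) = 17,  a(21) = 9,  a(22) = 4,  a(23) = 13,  a(24) = 17,  a(25) = 8,  a(26) = 3,  a(27) = 11,  a(28) = 14,  a(29) = 3,  a(30) = 17,  a(31) = 20,  a(32) = 15.
Since (a(31), a(32)) = (a(1), a(2)) = (20, 15) (two consecutive terms determine the rest), the sequence is periodic with period 30.
So a(828) = a(1 + ((828-1) mod 30)) = a(18) = 3.

3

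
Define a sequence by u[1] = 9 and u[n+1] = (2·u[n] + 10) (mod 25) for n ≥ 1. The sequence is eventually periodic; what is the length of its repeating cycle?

20

Listing terms: u[1] = 9, u[2] = 3, u[3] = 16, u[4] = 17, u[5] = 19, u[6] = 23, u[7] = 6, u[8] = 22, u[9] = 4, u[10] = 18, u[11] = 21, u[12] = 2, u[13] = 14, u[14] = 13, u[15] = 11, u[16] = 7, u[17] = 24, u[18] = 8, u[19] = 1, u[20] = 12, u[21] = 9.
Since u[21] = u[1] = 9, the sequence is periodic with period 20.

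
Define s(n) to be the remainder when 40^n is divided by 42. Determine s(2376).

Listing terms: s(1) = 40,  s(2) = 4,  s(3) = 34,  s(4) = 16,  s(5) = 10,  s(6) = 22,  s(7) = 40.
Since s(7) = s(1) = 40, the sequence is periodic with period 6.
So s(2376) = s(1 + ((2376-1) mod 6)) = s(6) = 22.

22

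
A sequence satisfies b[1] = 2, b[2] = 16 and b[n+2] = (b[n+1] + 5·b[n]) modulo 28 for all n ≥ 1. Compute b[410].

4

Listing terms: b[1] = 2, b[2] = 16, b[3] = 26, b[4] = 22, b[5] = 12, b[6] = 10, b[7] = 14, b[8] = 8, b[9] = 22, b[10] = 6, b[11] = 4, b[12] = 6, b[13] = 26, b[14] = 0, b[15] = 18, b[16] = 18, b[17] = 24, b[18] = 2, b[19] = 10, b[20] = 20, b[21] = 14, b[22] = 2, b[23] = 16.
Since (b[22], b[23]) = (b[1], b[2]) = (2, 16) (two consecutive terms determine the rest), the sequence is periodic with period 21.
So b[410] = b[1 + ((410-1) mod 21)] = b[11] = 4.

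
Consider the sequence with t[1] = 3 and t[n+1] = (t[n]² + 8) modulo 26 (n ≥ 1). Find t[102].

Computing terms: t[1] = 3, t[2] = 17, t[3] = 11, t[4] = 25, t[5] = 9, t[6] = 11.
Since t[6] = t[3] = 11, the sequence is eventually periodic: after a pre-period of length 2 it cycles with period 3.
For n ≥ 3, t[n] depends only on (n - 3) mod 3. (102 - 3) mod 3 = 0, so t[102] = t[3] = 11.

11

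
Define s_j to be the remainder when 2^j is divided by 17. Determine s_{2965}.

15

Computing terms: s_1 = 2, s_2 = 4, s_3 = 8, s_4 = 16, s_5 = 15, s_6 = 13, s_7 = 9, s_8 = 1, s_9 = 2.
Since s_9 = s_1 = 2, the sequence is periodic with period 8.
So s_{2965} = s_{1 + ((2965-1) mod 8)} = s_5 = 15.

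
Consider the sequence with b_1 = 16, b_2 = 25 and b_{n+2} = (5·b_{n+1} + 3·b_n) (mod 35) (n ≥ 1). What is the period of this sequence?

24

We have b_1 = 16; b_2 = 25; b_3 = 33; b_4 = 30; b_5 = 4; b_6 = 5; b_7 = 2; b_8 = 25; b_9 = 26; b_{10} = 30; b_{11} = 18; b_{12} = 5; b_{13} = 9; b_{14} = 25; b_{15} = 12; b_{16} = 30; b_{17} = 11; b_{18} = 5; b_{19} = 23; b_{20} = 25; b_{21} = 19; b_{22} = 30; b_{23} = 32; b_{24} = 5; b_{25} = 16; b_{26} = 25.
The sequence repeats with period 24.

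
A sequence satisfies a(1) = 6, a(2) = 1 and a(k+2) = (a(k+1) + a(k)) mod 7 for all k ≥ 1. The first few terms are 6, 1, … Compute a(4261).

Computing terms: a(1) = 6, a(2) = 1, a(3) = 0, a(4) = 1, a(5) = 1, a(6) = 2, a(7) = 3, a(8) = 5, a(9) = 1, a(10) = 6, a(11) = 0, a(12) = 6, a(13) = 6, a(14) = 5, a(15) = 4, a(16) = 2, a(17) = 6, a(18) = 1.
Since (a(17), a(18)) = (a(1), a(2)) = (6, 1) (two consecutive terms determine the rest), the sequence is periodic with period 16.
So a(4261) = a(1 + ((4261-1) mod 16)) = a(5) = 1.

1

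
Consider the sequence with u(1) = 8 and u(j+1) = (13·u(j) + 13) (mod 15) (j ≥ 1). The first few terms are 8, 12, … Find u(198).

7

Computing terms: u(1) = 8,  u(2) = 12,  u(3) = 4,  u(4) = 5,  u(5) = 3,  u(6) = 7,  u(7) = 14,  u(8) = 0,  u(9) = 13,  u(10) = 2,  u(11) = 9,  u(12) = 10,  u(13) = 8.
Since u(13) = u(1) = 8, the sequence is periodic with period 12.
So u(198) = u(1 + ((198-1) mod 12)) = u(6) = 7.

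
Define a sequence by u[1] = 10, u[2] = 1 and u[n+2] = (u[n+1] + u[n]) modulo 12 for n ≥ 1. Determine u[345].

u[1] = 10,  u[2] = 1,  u[3] = 11,  u[4] = 0,  u[5] = 11,  u[6] = 11,  u[7] = 10,  u[8] = 9,  u[9] = 7,  u[10] = 4,  u[11] = 11,  u[12] = 3,  u[13] = 2,  u[14] = 5,  u[15] = 7,  u[16] = 0,  u[17] = 7,  u[18] = 7,  u[19] = 2,  u[20] = 9,  u[21] = 11,  u[22] = 8,  u[23] = 7,  u[24] = 3,  u[25] = 10,  u[26] = 1.
The sequence repeats with period 24.
(345 - 1) mod 24 = 8, so u[345] = u[9] = 7.

7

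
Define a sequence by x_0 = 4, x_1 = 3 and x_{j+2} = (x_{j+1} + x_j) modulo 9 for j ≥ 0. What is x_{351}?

We have x_0 = 4,  x_1 = 3,  x_2 = 7,  x_3 = 1,  x_4 = 8,  x_5 = 0,  x_6 = 8,  x_7 = 8,  x_8 = 7,  x_9 = 6,  x_{10} = 4,  x_{11} = 1,  x_{12} = 5,  x_{13} = 6,  x_{14} = 2,  x_{15} = 8,  x_{16} = 1,  x_{17} = 0,  x_{18} = 1,  x_{19} = 1,  x_{20} = 2,  x_{21} = 3,  x_{22} = 5,  x_{23} = 8,  x_{24} = 4,  x_{25} = 3.
The sequence repeats with period 24.
So x_{351} = x_{0 + ((351-0) mod 24)} = x_{15} = 8.

8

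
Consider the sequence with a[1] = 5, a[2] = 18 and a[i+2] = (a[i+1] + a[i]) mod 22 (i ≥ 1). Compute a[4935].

9

Computing terms: a[1] = 5, a[2] = 18, a[3] = 1, a[4] = 19, a[5] = 20, a[6] = 17, a[7] = 15, a[8] = 10, a[9] = 3, a[10] = 13, a[11] = 16, a[12] = 7, a[13] = 1, a[14] = 8, a[15] = 9, a[16] = 17, a[17] = 4, a[18] = 21, a[19] = 3, a[20] = 2, a[21] = 5, a[22] = 7, a[23] = 12, a[24] = 19, a[25] = 9, a[26] = 6, a[27] = 15, a[28] = 21, a[29] = 14, a[30] = 13, a[31] = 5, a[32] = 18.
The sequence repeats with period 30.
(4935 - 1) mod 30 = 14, so a[4935] = a[15] = 9.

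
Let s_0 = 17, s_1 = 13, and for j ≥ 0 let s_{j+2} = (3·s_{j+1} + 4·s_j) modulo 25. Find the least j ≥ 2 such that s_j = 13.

Computing terms: s_0 = 17, s_1 = 13, s_2 = 7, s_3 = 23, s_4 = 22, s_5 = 8, s_6 = 12, s_7 = 18, s_8 = 2, s_9 = 3, s_{10} = 17, s_{11} = 13.
The sequence repeats with period 10.
The value 13 next appears (with j ≥ 2) at s_{11}.

11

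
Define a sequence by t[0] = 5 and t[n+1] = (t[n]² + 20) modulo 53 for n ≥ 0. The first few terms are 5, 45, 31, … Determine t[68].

26

t[0] = 5, t[1] = 45, t[2] = 31, t[3] = 27, t[4] = 7, t[5] = 16, t[6] = 11, t[7] = 35, t[8] = 26, t[9] = 7.
Since t[9] = t[4] = 7, the sequence is eventually periodic: after a pre-period of length 4 it cycles with period 5.
For n ≥ 4, t[n] depends only on (n - 4) mod 5. (68 - 4) mod 5 = 4, so t[68] = t[8] = 26.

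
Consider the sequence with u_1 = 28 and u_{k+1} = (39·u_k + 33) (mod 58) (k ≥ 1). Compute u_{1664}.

Computing terms: u_1 = 28; u_2 = 23; u_3 = 2; u_4 = 53; u_5 = 12; u_6 = 37; u_7 = 26; u_8 = 3; u_9 = 34; u_{10} = 25; u_{11} = 22; u_{12} = 21; u_{13} = 40; u_{14} = 27; u_{15} = 42; u_{16} = 47; u_{17} = 10; u_{18} = 17; u_{19} = 0; u_{20} = 33; u_{21} = 44; u_{22} = 9; u_{23} = 36; u_{24} = 45; u_{25} = 48; u_{26} = 49; u_{27} = 30; u_{28} = 43; u_{29} = 28.
The sequence repeats with period 28.
(1664 - 1) mod 28 = 11, so u_{1664} = u_{12} = 21.

21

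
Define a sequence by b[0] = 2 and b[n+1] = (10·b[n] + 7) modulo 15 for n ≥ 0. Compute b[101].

Listing terms: b[0] = 2,  b[1] = 12,  b[2] = 7,  b[3] = 2.
Since b[3] = b[0] = 2, the sequence is periodic with period 3.
(101 - 0) mod 3 = 2, so b[101] = b[2] = 7.

7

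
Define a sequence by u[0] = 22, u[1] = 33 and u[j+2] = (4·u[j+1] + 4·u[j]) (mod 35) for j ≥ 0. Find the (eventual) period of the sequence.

6

Computing terms: u[0] = 22, u[1] = 33, u[2] = 10, u[3] = 32, u[4] = 28, u[5] = 30, u[6] = 22, u[7] = 33.
The sequence repeats with period 6.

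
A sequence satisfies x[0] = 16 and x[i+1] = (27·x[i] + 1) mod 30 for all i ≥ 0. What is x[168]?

16

Listing terms: x[0] = 16; x[1] = 13; x[2] = 22; x[3] = 25; x[4] = 16.
Since x[4] = x[0] = 16, the sequence is periodic with period 4.
(168 - 0) mod 4 = 0, so x[168] = x[0] = 16.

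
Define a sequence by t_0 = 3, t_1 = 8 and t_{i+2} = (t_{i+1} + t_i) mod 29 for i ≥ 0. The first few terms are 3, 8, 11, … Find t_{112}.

3

t_0 = 3; t_1 = 8; t_2 = 11; t_3 = 19; t_4 = 1; t_5 = 20; t_6 = 21; t_7 = 12; t_8 = 4; t_9 = 16; t_{10} = 20; t_{11} = 7; t_{12} = 27; t_{13} = 5; t_{14} = 3; t_{15} = 8.
The sequence repeats with period 14.
(112 - 0) mod 14 = 0, so t_{112} = t_0 = 3.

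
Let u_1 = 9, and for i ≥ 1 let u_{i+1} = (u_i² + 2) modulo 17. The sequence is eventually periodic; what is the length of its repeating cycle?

We have u_1 = 9,  u_2 = 15,  u_3 = 6,  u_4 = 4,  u_5 = 1,  u_6 = 3,  u_7 = 11,  u_8 = 4.
Since u_8 = u_4 = 4, the sequence is eventually periodic: after a pre-period of length 3 it cycles with period 4.

4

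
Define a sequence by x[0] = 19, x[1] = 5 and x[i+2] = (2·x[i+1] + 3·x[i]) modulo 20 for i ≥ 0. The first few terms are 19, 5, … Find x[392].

Listing terms: x[0] = 19,  x[1] = 5,  x[2] = 7,  x[3] = 9,  x[4] = 19,  x[5] = 5.
The sequence repeats with period 4.
(392 - 0) mod 4 = 0, so x[392] = x[0] = 19.

19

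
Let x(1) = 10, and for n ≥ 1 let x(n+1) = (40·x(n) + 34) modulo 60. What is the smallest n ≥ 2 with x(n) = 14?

Listing terms: x(1) = 10,  x(2) = 14,  x(3) = 54,  x(4) = 34,  x(5) = 14.
Since x(5) = x(2) = 14, the sequence is eventually periodic: after a pre-period of length 1 it cycles with period 3.
The value 14 first appears (with n ≥ 2) at x(2).

2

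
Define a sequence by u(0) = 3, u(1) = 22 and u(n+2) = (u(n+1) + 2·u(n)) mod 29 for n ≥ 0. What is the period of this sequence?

Computing terms: u(0) = 3, u(1) = 22, u(2) = 28, u(3) = 14, u(4) = 12, u(5) = 11, u(6) = 6, u(7) = 28, u(8) = 11, u(9) = 9, u(10) = 2, u(11) = 20, u(12) = 24, u(13) = 6, u(14) = 25, u(15) = 8, u(16) = 0, u(17) = 16, u(18) = 16, u(19) = 19, u(20) = 22, u(21) = 2, u(22) = 17, u(23) = 21, u(24) = 26, u(25) = 10, u(26) = 4, u(27) = 24, u(28) = 3, u(29) = 22.
The sequence repeats with period 28.

28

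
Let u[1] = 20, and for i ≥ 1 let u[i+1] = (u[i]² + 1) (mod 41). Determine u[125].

Listing terms: u[1] = 20; u[2] = 32; u[3] = 0; u[4] = 1; u[5] = 2; u[6] = 5; u[7] = 26; u[8] = 21; u[9] = 32.
Since u[9] = u[2] = 32, the sequence is eventually periodic: after a pre-period of length 1 it cycles with period 7.
For i ≥ 2, u[i] depends only on (i - 2) mod 7. (125 - 2) mod 7 = 4, so u[125] = u[6] = 5.

5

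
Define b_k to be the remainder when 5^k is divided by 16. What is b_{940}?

1

b_0 = 1,  b_1 = 5,  b_2 = 9,  b_3 = 13,  b_4 = 1.
Since b_4 = b_0 = 1, the sequence is periodic with period 4.
(940 - 0) mod 4 = 0, so b_{940} = b_0 = 1.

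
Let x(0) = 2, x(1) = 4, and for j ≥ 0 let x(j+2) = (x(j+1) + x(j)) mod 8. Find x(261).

x(0) = 2, x(1) = 4, x(2) = 6, x(3) = 2, x(4) = 0, x(5) = 2, x(6) = 2, x(7) = 4.
The sequence repeats with period 6.
(261 - 0) mod 6 = 3, so x(261) = x(3) = 2.

2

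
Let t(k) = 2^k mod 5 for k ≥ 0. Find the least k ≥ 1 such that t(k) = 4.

Computing terms: t(0) = 1; t(1) = 2; t(2) = 4; t(3) = 3; t(4) = 1.
Since t(4) = t(0) = 1, the sequence is periodic with period 4.
The value 4 first appears (with k ≥ 1) at t(2).

2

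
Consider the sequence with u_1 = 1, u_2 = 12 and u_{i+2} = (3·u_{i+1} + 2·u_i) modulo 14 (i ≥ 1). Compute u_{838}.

u_1 = 1; u_2 = 12; u_3 = 10; u_4 = 12; u_5 = 0; u_6 = 10; u_7 = 2; u_8 = 12; u_9 = 12; u_{10} = 4; u_{11} = 8; u_{12} = 4; u_{13} = 0; u_{14} = 8; u_{15} = 10; u_{16} = 4; u_{17} = 4; u_{18} = 6; u_{19} = 12; u_{20} = 6; u_{21} = 0; u_{22} = 12; u_{23} = 8; u_{24} = 6; u_{25} = 6; u_{26} = 2; u_{27} = 4; u_{28} = 2; u_{29} = 0; u_{30} = 4; u_{31} = 12; u_{32} = 2; u_{33} = 2; u_{34} = 10; u_{35} = 6; u_{36} = 10; u_{37} = 0; u_{38} = 6; u_{39} = 4; u_{40} = 10; u_{41} = 10; u_{42} = 8; u_{43} = 2; u_{44} = 8; u_{45} = 0; u_{46} = 2; u_{47} = 6; u_{48} = 8; u_{49} = 8; u_{50} = 12; u_{51} = 10.
Since (u_{50}, u_{51}) = (u_2, u_3) = (12, 10) (two consecutive terms determine the rest), the sequence is eventually periodic: after a pre-period of length 1 it cycles with period 48.
For i ≥ 2, u_i depends only on (i - 2) mod 48. (838 - 2) mod 48 = 20, so u_{838} = u_{22} = 12.

12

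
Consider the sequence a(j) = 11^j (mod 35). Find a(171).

Listing terms: a(1) = 11; a(2) = 16; a(3) = 1; a(4) = 11.
Since a(4) = a(1) = 11, the sequence is periodic with period 3.
(171 - 1) mod 3 = 2, so a(171) = a(3) = 1.

1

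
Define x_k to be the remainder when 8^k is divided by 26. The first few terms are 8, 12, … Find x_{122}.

12

x_1 = 8, x_2 = 12, x_3 = 18, x_4 = 14, x_5 = 8.
The sequence repeats with period 4.
So x_{122} = x_{1 + ((122-1) mod 4)} = x_2 = 12.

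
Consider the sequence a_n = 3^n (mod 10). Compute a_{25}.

Listing terms: a_1 = 3; a_2 = 9; a_3 = 7; a_4 = 1; a_5 = 3.
Since a_5 = a_1 = 3, the sequence is periodic with period 4.
(25 - 1) mod 4 = 0, so a_{25} = a_1 = 3.

3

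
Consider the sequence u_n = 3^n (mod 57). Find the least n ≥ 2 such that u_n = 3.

Listing terms: u_1 = 3; u_2 = 9; u_3 = 27; u_4 = 24; u_5 = 15; u_6 = 45; u_7 = 21; u_8 = 6; u_9 = 18; u_{10} = 54; u_{11} = 48; u_{12} = 30; u_{13} = 33; u_{14} = 42; u_{15} = 12; u_{16} = 36; u_{17} = 51; u_{18} = 39; u_{19} = 3.
The sequence repeats with period 18.
The value 3 next appears (with n ≥ 2) at u_{19}.

19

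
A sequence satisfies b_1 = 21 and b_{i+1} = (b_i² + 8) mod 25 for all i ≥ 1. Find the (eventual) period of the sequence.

4

b_1 = 21; b_2 = 24; b_3 = 9; b_4 = 14; b_5 = 4; b_6 = 24.
Since b_6 = b_2 = 24, the sequence is eventually periodic: after a pre-period of length 1 it cycles with period 4.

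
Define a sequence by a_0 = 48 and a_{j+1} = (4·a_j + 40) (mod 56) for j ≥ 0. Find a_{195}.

We have a_0 = 48, a_1 = 8, a_2 = 16, a_3 = 48.
The sequence repeats with period 3.
(195 - 0) mod 3 = 0, so a_{195} = a_0 = 48.

48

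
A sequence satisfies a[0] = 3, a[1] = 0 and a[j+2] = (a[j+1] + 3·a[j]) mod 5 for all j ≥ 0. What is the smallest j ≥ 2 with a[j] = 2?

a[0] = 3, a[1] = 0, a[2] = 4, a[3] = 4, a[4] = 1, a[5] = 3, a[6] = 1, a[7] = 0, a[8] = 3, a[9] = 3, a[10] = 2, a[11] = 1, a[12] = 2, a[13] = 0, a[14] = 1, a[15] = 1, a[16] = 4, a[17] = 2, a[18] = 4, a[19] = 0, a[20] = 2, a[21] = 2, a[22] = 3, a[23] = 4, a[24] = 3, a[25] = 0.
The sequence repeats with period 24.
The value 2 first appears (with j ≥ 2) at a[10].

10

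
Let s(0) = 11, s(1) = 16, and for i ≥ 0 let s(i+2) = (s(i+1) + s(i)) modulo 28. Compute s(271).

s(0) = 11, s(1) = 16, s(2) = 27, s(3) = 15, s(4) = 14, s(5) = 1, s(6) = 15, s(7) = 16, s(8) = 3, s(9) = 19, s(10) = 22, s(11) = 13, s(12) = 7, s(13) = 20, s(14) = 27, s(15) = 19, s(16) = 18, s(17) = 9, s(18) = 27, s(19) = 8, s(20) = 7, s(21) = 15, s(22) = 22, s(23) = 9, s(24) = 3, s(25) = 12, s(26) = 15, s(27) = 27, s(28) = 14, s(29) = 13, s(30) = 27, s(31) = 12, s(32) = 11, s(33) = 23, s(34) = 6, s(35) = 1, s(36) = 7, s(37) = 8, s(38) = 15, s(39) = 23, s(40) = 10, s(41) = 5, s(42) = 15, s(43) = 20, s(44) = 7, s(45) = 27, s(46) = 6, s(47) = 5, s(48) = 11, s(49) = 16.
The sequence repeats with period 48.
(271 - 0) mod 48 = 31, so s(271) = s(31) = 12.

12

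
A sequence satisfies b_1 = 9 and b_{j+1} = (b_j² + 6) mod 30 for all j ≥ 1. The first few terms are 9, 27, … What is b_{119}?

27

b_1 = 9, b_2 = 27, b_3 = 15, b_4 = 21, b_5 = 27.
Since b_5 = b_2 = 27, the sequence is eventually periodic: after a pre-period of length 1 it cycles with period 3.
For j ≥ 2, b_j depends only on (j - 2) mod 3. (119 - 2) mod 3 = 0, so b_{119} = b_2 = 27.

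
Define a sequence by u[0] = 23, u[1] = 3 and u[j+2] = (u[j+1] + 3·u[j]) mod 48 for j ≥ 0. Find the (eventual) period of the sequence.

12

We have u[0] = 23, u[1] = 3, u[2] = 24, u[3] = 33, u[4] = 9, u[5] = 12, u[6] = 39, u[7] = 27, u[8] = 0, u[9] = 33, u[10] = 33, u[11] = 36, u[12] = 39, u[13] = 3, u[14] = 24.
Since (u[13], u[14]) = (u[1], u[2]) = (3, 24) (two consecutive terms determine the rest), the sequence is eventually periodic: after a pre-period of length 1 it cycles with period 12.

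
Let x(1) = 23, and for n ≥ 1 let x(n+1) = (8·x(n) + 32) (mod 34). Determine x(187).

26

Listing terms: x(1) = 23; x(2) = 12; x(3) = 26; x(4) = 2; x(5) = 14; x(6) = 8; x(7) = 28; x(8) = 18; x(9) = 6; x(10) = 12.
Since x(10) = x(2) = 12, the sequence is eventually periodic: after a pre-period of length 1 it cycles with period 8.
For n ≥ 2, x(n) depends only on (n - 2) mod 8. (187 - 2) mod 8 = 1, so x(187) = x(3) = 26.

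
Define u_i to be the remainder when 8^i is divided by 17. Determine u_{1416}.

u_0 = 1,  u_1 = 8,  u_2 = 13,  u_3 = 2,  u_4 = 16,  u_5 = 9,  u_6 = 4,  u_7 = 15,  u_8 = 1.
Since u_8 = u_0 = 1, the sequence is periodic with period 8.
So u_{1416} = u_{0 + ((1416-0) mod 8)} = u_0 = 1.

1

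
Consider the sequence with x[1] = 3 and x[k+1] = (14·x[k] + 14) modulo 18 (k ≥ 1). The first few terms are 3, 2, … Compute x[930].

Computing terms: x[1] = 3; x[2] = 2; x[3] = 6; x[4] = 8; x[5] = 0; x[6] = 14; x[7] = 12; x[8] = 2.
Since x[8] = x[2] = 2, the sequence is eventually periodic: after a pre-period of length 1 it cycles with period 6.
For k ≥ 2, x[k] depends only on (k - 2) mod 6. (930 - 2) mod 6 = 4, so x[930] = x[6] = 14.

14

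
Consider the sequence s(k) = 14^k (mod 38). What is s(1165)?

Computing terms: s(0) = 1,  s(1) = 14,  s(2) = 6,  s(3) = 8,  s(4) = 36,  s(5) = 10,  s(6) = 26,  s(7) = 22,  s(8) = 4,  s(9) = 18,  s(10) = 24,  s(11) = 32,  s(12) = 30,  s(13) = 2,  s(14) = 28,  s(15) = 12,  s(16) = 16,  s(17) = 34,  s(18) = 20,  s(19) = 14.
Since s(19) = s(1) = 14, the sequence is eventually periodic: after a pre-period of length 1 it cycles with period 18.
For k ≥ 1, s(k) depends only on (k - 1) mod 18. (1165 - 1) mod 18 = 12, so s(1165) = s(13) = 2.

2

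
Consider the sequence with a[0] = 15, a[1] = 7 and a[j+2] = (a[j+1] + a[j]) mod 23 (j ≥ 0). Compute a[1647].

12

a[0] = 15, a[1] = 7, a[2] = 22, a[3] = 6, a[4] = 5, a[5] = 11, a[6] = 16, a[7] = 4, a[8] = 20, a[9] = 1, a[10] = 21, a[11] = 22, a[12] = 20, a[13] = 19, a[14] = 16, a[15] = 12, a[16] = 5, a[17] = 17, a[18] = 22, a[19] = 16, a[20] = 15, a[21] = 8, a[22] = 0, a[23] = 8, a[24] = 8, a[25] = 16, a[26] = 1, a[27] = 17, a[28] = 18, a[29] = 12, a[30] = 7, a[31] = 19, a[32] = 3, a[33] = 22, a[34] = 2, a[35] = 1, a[36] = 3, a[37] = 4, a[38] = 7, a[39] = 11, a[40] = 18, a[41] = 6, a[42] = 1, a[43] = 7, a[44] = 8, a[45] = 15, a[46] = 0, a[47] = 15, a[48] = 15, a[49] = 7.
Since (a[48], a[49]) = (a[0], a[1]) = (15, 7) (two consecutive terms determine the rest), the sequence is periodic with period 48.
(1647 - 0) mod 48 = 15, so a[1647] = a[15] = 12.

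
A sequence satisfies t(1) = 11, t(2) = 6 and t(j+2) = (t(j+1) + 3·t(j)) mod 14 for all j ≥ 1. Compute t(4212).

We have t(1) = 11, t(2) = 6, t(3) = 11, t(4) = 1, t(5) = 6, t(6) = 9, t(7) = 13, t(8) = 12, t(9) = 9, t(10) = 3, t(11) = 2, t(12) = 11, t(13) = 3, t(14) = 8, t(15) = 3, t(16) = 13, t(17) = 8, t(18) = 5, t(19) = 1, t(20) = 2, t(21) = 5, t(22) = 11, t(23) = 12, t(24) = 3, t(25) = 11, t(26) = 6.
The sequence repeats with period 24.
So t(4212) = t(1 + ((4212-1) mod 24)) = t(12) = 11.

11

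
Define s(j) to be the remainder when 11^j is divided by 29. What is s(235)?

We have s(0) = 1,  s(1) = 11,  s(2) = 5,  s(3) = 26,  s(4) = 25,  s(5) = 14,  s(6) = 9,  s(7) = 12,  s(8) = 16,  s(9) = 2,  s(10) = 22,  s(11) = 10,  s(12) = 23,  s(13) = 21,  s(14) = 28,  s(15) = 18,  s(16) = 24,  s(17) = 3,  s(18) = 4,  s(19) = 15,  s(20) = 20,  s(21) = 17,  s(22) = 13,  s(23) = 27,  s(24) = 7,  s(25) = 19,  s(26) = 6,  s(27) = 8,  s(28) = 1.
The sequence repeats with period 28.
So s(235) = s(0 + ((235-0) mod 28)) = s(11) = 10.

10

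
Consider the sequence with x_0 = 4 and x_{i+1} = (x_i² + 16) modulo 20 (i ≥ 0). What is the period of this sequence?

3

Listing terms: x_0 = 4,  x_1 = 12,  x_2 = 0,  x_3 = 16,  x_4 = 12.
Since x_4 = x_1 = 12, the sequence is eventually periodic: after a pre-period of length 1 it cycles with period 3.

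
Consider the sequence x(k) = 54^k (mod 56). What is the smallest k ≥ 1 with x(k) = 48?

3

x(0) = 1, x(1) = 54, x(2) = 4, x(3) = 48, x(4) = 16, x(5) = 24, x(6) = 8, x(7) = 40, x(8) = 32, x(9) = 48.
Since x(9) = x(3) = 48, the sequence is eventually periodic: after a pre-period of length 3 it cycles with period 6.
The value 48 first appears (with k ≥ 1) at x(3).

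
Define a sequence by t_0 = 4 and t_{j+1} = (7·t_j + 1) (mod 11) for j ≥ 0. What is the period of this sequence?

Listing terms: t_0 = 4; t_1 = 7; t_2 = 6; t_3 = 10; t_4 = 5; t_5 = 3; t_6 = 0; t_7 = 1; t_8 = 8; t_9 = 2; t_{10} = 4.
Since t_{10} = t_0 = 4, the sequence is periodic with period 10.

10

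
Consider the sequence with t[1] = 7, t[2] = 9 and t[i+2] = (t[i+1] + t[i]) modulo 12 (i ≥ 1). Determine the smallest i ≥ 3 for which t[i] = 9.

10

We have t[1] = 7; t[2] = 9; t[3] = 4; t[4] = 1; t[5] = 5; t[6] = 6; t[7] = 11; t[8] = 5; t[9] = 4; t[10] = 9; t[11] = 1; t[12] = 10; t[13] = 11; t[14] = 9; t[15] = 8; t[16] = 5; t[17] = 1; t[18] = 6; t[19] = 7; t[20] = 1; t[21] = 8; t[22] = 9; t[23] = 5; t[24] = 2; t[25] = 7; t[26] = 9.
Since (t[25], t[26]) = (t[1], t[2]) = (7, 9) (two consecutive terms determine the rest), the sequence is periodic with period 24.
The value 9 first appears (with i ≥ 3) at t[10].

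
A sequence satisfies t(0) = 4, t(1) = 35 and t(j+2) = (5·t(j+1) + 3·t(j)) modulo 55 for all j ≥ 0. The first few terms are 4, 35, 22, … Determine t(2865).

t(0) = 4,  t(1) = 35,  t(2) = 22,  t(3) = 50,  t(4) = 41,  t(5) = 25,  t(6) = 28,  t(7) = 50,  t(8) = 4,  t(9) = 5,  t(10) = 37,  t(11) = 35,  t(12) = 11,  t(13) = 50,  t(14) = 8,  t(15) = 25,  t(16) = 39,  t(17) = 50,  t(18) = 37,  t(19) = 5,  t(20) = 26,  t(21) = 35,  t(22) = 33,  t(23) = 50,  t(24) = 19,  t(25) = 25,  t(26) = 17,  t(27) = 50,  t(28) = 26,  t(29) = 5,  t(30) = 48,  t(31) = 35,  t(32) = 44,  t(33) = 50,  t(34) = 52,  t(35) = 25,  t(36) = 6,  t(37) = 50,  t(38) = 48,  t(39) = 5,  t(40) = 4,  t(41) = 35.
The sequence repeats with period 40.
So t(2865) = t(0 + ((2865-0) mod 40)) = t(25) = 25.

25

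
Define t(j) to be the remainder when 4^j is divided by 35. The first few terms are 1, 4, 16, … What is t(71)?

9

Listing terms: t(0) = 1,  t(1) = 4,  t(2) = 16,  t(3) = 29,  t(4) = 11,  t(5) = 9,  t(6) = 1.
The sequence repeats with period 6.
(71 - 0) mod 6 = 5, so t(71) = t(5) = 9.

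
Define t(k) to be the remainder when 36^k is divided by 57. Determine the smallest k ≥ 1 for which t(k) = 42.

2

t(0) = 1; t(1) = 36; t(2) = 42; t(3) = 30; t(4) = 54; t(5) = 6; t(6) = 45; t(7) = 24; t(8) = 9; t(9) = 39; t(10) = 36.
Since t(10) = t(1) = 36, the sequence is eventually periodic: after a pre-period of length 1 it cycles with period 9.
The value 42 first appears (with k ≥ 1) at t(2).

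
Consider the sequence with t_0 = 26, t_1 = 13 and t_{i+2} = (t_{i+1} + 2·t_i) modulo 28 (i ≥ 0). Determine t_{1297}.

27

We have t_0 = 26, t_1 = 13, t_2 = 9, t_3 = 7, t_4 = 25, t_5 = 11, t_6 = 5, t_7 = 27, t_8 = 9, t_9 = 7.
Since (t_8, t_9) = (t_2, t_3) = (9, 7) (two consecutive terms determine the rest), the sequence is eventually periodic: after a pre-period of length 2 it cycles with period 6.
For i ≥ 2, t_i depends only on (i - 2) mod 6. (1297 - 2) mod 6 = 5, so t_{1297} = t_7 = 27.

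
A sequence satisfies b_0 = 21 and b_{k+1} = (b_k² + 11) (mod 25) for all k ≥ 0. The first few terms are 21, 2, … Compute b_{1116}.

11

We have b_0 = 21, b_1 = 2, b_2 = 15, b_3 = 11, b_4 = 7, b_5 = 10, b_6 = 11.
Since b_6 = b_3 = 11, the sequence is eventually periodic: after a pre-period of length 3 it cycles with period 3.
For k ≥ 3, b_k depends only on (k - 3) mod 3. (1116 - 3) mod 3 = 0, so b_{1116} = b_3 = 11.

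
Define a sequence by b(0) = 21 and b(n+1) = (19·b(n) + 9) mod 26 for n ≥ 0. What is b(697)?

18

b(0) = 21; b(1) = 18; b(2) = 13; b(3) = 22; b(4) = 11; b(5) = 10; b(6) = 17; b(7) = 20; b(8) = 25; b(9) = 16; b(10) = 1; b(11) = 2; b(12) = 21.
The sequence repeats with period 12.
So b(697) = b(0 + ((697-0) mod 12)) = b(1) = 18.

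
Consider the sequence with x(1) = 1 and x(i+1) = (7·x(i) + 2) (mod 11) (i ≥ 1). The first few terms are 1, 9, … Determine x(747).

We have x(1) = 1,  x(2) = 9,  x(3) = 10,  x(4) = 6,  x(5) = 0,  x(6) = 2,  x(7) = 5,  x(8) = 4,  x(9) = 8,  x(10) = 3,  x(11) = 1.
The sequence repeats with period 10.
So x(747) = x(1 + ((747-1) mod 10)) = x(7) = 5.

5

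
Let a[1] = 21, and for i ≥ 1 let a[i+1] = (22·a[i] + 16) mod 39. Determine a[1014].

2

a[1] = 21; a[2] = 10; a[3] = 2; a[4] = 21.
Since a[4] = a[1] = 21, the sequence is periodic with period 3.
So a[1014] = a[1 + ((1014-1) mod 3)] = a[3] = 2.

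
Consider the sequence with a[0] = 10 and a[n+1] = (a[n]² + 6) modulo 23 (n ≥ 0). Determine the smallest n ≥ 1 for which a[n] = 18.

2

We have a[0] = 10; a[1] = 14; a[2] = 18; a[3] = 8; a[4] = 1; a[5] = 7; a[6] = 9; a[7] = 18.
Since a[7] = a[2] = 18, the sequence is eventually periodic: after a pre-period of length 2 it cycles with period 5.
The value 18 first appears (with n ≥ 1) at a[2].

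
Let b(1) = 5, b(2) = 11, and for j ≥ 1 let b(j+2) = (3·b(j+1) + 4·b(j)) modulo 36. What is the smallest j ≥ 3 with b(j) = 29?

Computing terms: b(1) = 5; b(2) = 11; b(3) = 17; b(4) = 23; b(5) = 29; b(6) = 35; b(7) = 5; b(8) = 11.
The sequence repeats with period 6.
The value 29 first appears (with j ≥ 3) at b(5).

5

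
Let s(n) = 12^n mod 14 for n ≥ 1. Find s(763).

Computing terms: s(1) = 12,  s(2) = 4,  s(3) = 6,  s(4) = 2,  s(5) = 10,  s(6) = 8,  s(7) = 12.
Since s(7) = s(1) = 12, the sequence is periodic with period 6.
(763 - 1) mod 6 = 0, so s(763) = s(1) = 12.

12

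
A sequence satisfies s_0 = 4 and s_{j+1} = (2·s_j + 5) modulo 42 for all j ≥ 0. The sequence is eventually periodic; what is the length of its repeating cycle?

We have s_0 = 4; s_1 = 13; s_2 = 31; s_3 = 25; s_4 = 13.
Since s_4 = s_1 = 13, the sequence is eventually periodic: after a pre-period of length 1 it cycles with period 3.

3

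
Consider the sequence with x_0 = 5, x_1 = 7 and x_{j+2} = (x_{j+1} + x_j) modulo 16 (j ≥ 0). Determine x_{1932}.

13

We have x_0 = 5; x_1 = 7; x_2 = 12; x_3 = 3; x_4 = 15; x_5 = 2; x_6 = 1; x_7 = 3; x_8 = 4; x_9 = 7; x_{10} = 11; x_{11} = 2; x_{12} = 13; x_{13} = 15; x_{14} = 12; x_{15} = 11; x_{16} = 7; x_{17} = 2; x_{18} = 9; x_{19} = 11; x_{20} = 4; x_{21} = 15; x_{22} = 3; x_{23} = 2; x_{24} = 5; x_{25} = 7.
The sequence repeats with period 24.
So x_{1932} = x_{0 + ((1932-0) mod 24)} = x_{12} = 13.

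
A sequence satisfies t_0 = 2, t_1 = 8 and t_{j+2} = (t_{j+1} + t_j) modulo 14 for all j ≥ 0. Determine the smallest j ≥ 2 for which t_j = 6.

t_0 = 2, t_1 = 8, t_2 = 10, t_3 = 4, t_4 = 0, t_5 = 4, t_6 = 4, t_7 = 8, t_8 = 12, t_9 = 6, t_{10} = 4, t_{11} = 10, t_{12} = 0, t_{13} = 10, t_{14} = 10, t_{15} = 6, t_{16} = 2, t_{17} = 8.
The sequence repeats with period 16.
The value 6 first appears (with j ≥ 2) at t_9.

9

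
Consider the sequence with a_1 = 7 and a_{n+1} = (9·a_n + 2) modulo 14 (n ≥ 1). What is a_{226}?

7

We have a_1 = 7; a_2 = 9; a_3 = 13; a_4 = 7.
The sequence repeats with period 3.
So a_{226} = a_{1 + ((226-1) mod 3)} = a_1 = 7.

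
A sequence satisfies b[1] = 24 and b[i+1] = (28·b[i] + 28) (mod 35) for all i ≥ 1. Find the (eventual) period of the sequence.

4

Computing terms: b[1] = 24; b[2] = 0; b[3] = 28; b[4] = 7; b[5] = 14; b[6] = 0.
Since b[6] = b[2] = 0, the sequence is eventually periodic: after a pre-period of length 1 it cycles with period 4.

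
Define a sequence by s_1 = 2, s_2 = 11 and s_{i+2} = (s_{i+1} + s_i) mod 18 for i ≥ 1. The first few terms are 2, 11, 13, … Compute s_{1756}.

Listing terms: s_1 = 2, s_2 = 11, s_3 = 13, s_4 = 6, s_5 = 1, s_6 = 7, s_7 = 8, s_8 = 15, s_9 = 5, s_{10} = 2, s_{11} = 7, s_{12} = 9, s_{13} = 16, s_{14} = 7, s_{15} = 5, s_{16} = 12, s_{17} = 17, s_{18} = 11, s_{19} = 10, s_{20} = 3, s_{21} = 13, s_{22} = 16, s_{23} = 11, s_{24} = 9, s_{25} = 2, s_{26} = 11.
The sequence repeats with period 24.
(1756 - 1) mod 24 = 3, so s_{1756} = s_4 = 6.

6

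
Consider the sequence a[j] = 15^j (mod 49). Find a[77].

a[0] = 1, a[1] = 15, a[2] = 29, a[3] = 43, a[4] = 8, a[5] = 22, a[6] = 36, a[7] = 1.
Since a[7] = a[0] = 1, the sequence is periodic with period 7.
(77 - 0) mod 7 = 0, so a[77] = a[0] = 1.

1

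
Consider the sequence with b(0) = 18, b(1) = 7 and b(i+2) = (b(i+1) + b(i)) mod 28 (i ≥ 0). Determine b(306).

Listing terms: b(0) = 18; b(1) = 7; b(2) = 25; b(3) = 4; b(4) = 1; b(5) = 5; b(6) = 6; b(7) = 11; b(8) = 17; b(9) = 0; b(10) = 17; b(11) = 17; b(12) = 6; b(13) = 23; b(14) = 1; b(15) = 24; b(16) = 25; b(17) = 21; b(18) = 18; b(19) = 11; b(20) = 1; b(21) = 12; b(22) = 13; b(23) = 25; b(24) = 10; b(25) = 7; b(26) = 17; b(27) = 24; b(28) = 13; b(29) = 9; b(30) = 22; b(31) = 3; b(32) = 25; b(33) = 0; b(34) = 25; b(35) = 25; b(36) = 22; b(37) = 19; b(38) = 13; b(39) = 4; b(40) = 17; b(41) = 21; b(42) = 10; b(43) = 3; b(44) = 13; b(45) = 16; b(46) = 1; b(47) = 17; b(48) = 18; b(49) = 7.
The sequence repeats with period 48.
So b(306) = b(0 + ((306-0) mod 48)) = b(18) = 18.

18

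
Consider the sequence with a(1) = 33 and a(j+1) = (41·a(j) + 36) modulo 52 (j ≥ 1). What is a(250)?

49

We have a(1) = 33,  a(2) = 37,  a(3) = 45,  a(4) = 9,  a(5) = 41,  a(6) = 1,  a(7) = 25,  a(8) = 21,  a(9) = 13,  a(10) = 49,  a(11) = 17,  a(12) = 5,  a(13) = 33.
The sequence repeats with period 12.
(250 - 1) mod 12 = 9, so a(250) = a(10) = 49.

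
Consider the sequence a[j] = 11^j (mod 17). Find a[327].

3

Listing terms: a[0] = 1,  a[1] = 11,  a[2] = 2,  a[3] = 5,  a[4] = 4,  a[5] = 10,  a[6] = 8,  a[7] = 3,  a[8] = 16,  a[9] = 6,  a[10] = 15,  a[11] = 12,  a[12] = 13,  a[13] = 7,  a[14] = 9,  a[15] = 14,  a[16] = 1.
Since a[16] = a[0] = 1, the sequence is periodic with period 16.
(327 - 0) mod 16 = 7, so a[327] = a[7] = 3.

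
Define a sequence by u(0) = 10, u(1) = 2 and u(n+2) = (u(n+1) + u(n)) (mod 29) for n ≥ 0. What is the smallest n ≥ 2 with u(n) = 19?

u(0) = 10, u(1) = 2, u(2) = 12, u(3) = 14, u(4) = 26, u(5) = 11, u(6) = 8, u(7) = 19, u(8) = 27, u(9) = 17, u(10) = 15, u(11) = 3, u(12) = 18, u(13) = 21, u(14) = 10, u(15) = 2.
The sequence repeats with period 14.
The value 19 first appears (with n ≥ 2) at u(7).

7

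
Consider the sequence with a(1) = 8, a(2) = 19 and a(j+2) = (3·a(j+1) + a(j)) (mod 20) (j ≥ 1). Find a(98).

Computing terms: a(1) = 8; a(2) = 19; a(3) = 5; a(4) = 14; a(5) = 7; a(6) = 15; a(7) = 12; a(8) = 11; a(9) = 5; a(10) = 6; a(11) = 3; a(12) = 15; a(13) = 8; a(14) = 19.
The sequence repeats with period 12.
(98 - 1) mod 12 = 1, so a(98) = a(2) = 19.

19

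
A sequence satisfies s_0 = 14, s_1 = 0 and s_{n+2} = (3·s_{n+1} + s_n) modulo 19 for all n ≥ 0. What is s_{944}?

12

s_0 = 14,  s_1 = 0,  s_2 = 14,  s_3 = 4,  s_4 = 7,  s_5 = 6,  s_6 = 6,  s_7 = 5,  s_8 = 2,  s_9 = 11,  s_{10} = 16,  s_{11} = 2,  s_{12} = 3,  s_{13} = 11,  s_{14} = 17,  s_{15} = 5,  s_{16} = 13,  s_{17} = 6,  s_{18} = 12,  s_{19} = 4,  s_{20} = 5,  s_{21} = 0,  s_{22} = 5,  s_{23} = 15,  s_{24} = 12,  s_{25} = 13,  s_{26} = 13,  s_{27} = 14,  s_{28} = 17,  s_{29} = 8,  s_{30} = 3,  s_{31} = 17,  s_{32} = 16,  s_{33} = 8,  s_{34} = 2,  s_{35} = 14,  s_{36} = 6,  s_{37} = 13,  s_{38} = 7,  s_{39} = 15,  s_{40} = 14,  s_{41} = 0.
Since (s_{40}, s_{41}) = (s_0, s_1) = (14, 0) (two consecutive terms determine the rest), the sequence is periodic with period 40.
(944 - 0) mod 40 = 24, so s_{944} = s_{24} = 12.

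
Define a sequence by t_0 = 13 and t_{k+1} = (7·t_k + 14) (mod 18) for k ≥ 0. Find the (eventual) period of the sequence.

9

Listing terms: t_0 = 13, t_1 = 15, t_2 = 11, t_3 = 1, t_4 = 3, t_5 = 17, t_6 = 7, t_7 = 9, t_8 = 5, t_9 = 13.
Since t_9 = t_0 = 13, the sequence is periodic with period 9.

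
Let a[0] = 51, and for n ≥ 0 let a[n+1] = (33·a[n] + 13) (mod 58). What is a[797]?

Listing terms: a[0] = 51, a[1] = 14, a[2] = 11, a[3] = 28, a[4] = 9, a[5] = 20, a[6] = 35, a[7] = 8, a[8] = 45, a[9] = 48, a[10] = 31, a[11] = 50, a[12] = 39, a[13] = 24, a[14] = 51.
The sequence repeats with period 14.
(797 - 0) mod 14 = 13, so a[797] = a[13] = 24.

24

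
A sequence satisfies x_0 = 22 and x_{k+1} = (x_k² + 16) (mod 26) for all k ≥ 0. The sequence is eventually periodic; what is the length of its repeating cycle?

Listing terms: x_0 = 22, x_1 = 6, x_2 = 0, x_3 = 16, x_4 = 12, x_5 = 4, x_6 = 6.
Since x_6 = x_1 = 6, the sequence is eventually periodic: after a pre-period of length 1 it cycles with period 5.

5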